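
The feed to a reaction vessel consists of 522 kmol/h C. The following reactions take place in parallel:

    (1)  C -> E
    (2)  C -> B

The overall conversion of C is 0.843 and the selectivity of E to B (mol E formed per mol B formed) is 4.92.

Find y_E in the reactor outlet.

0.701

Conversion of C: C consumed = 0.843 × 522 = 440 kmol/h = 1ξ₁ + 1ξ₂.
Selectivity: 1ξ₁ / (1ξ₂) = 4.92 → ξ₁ = 4.92 ξ₂.
Substitute: (1·4.92 + 1) ξ₂ = 440 → ξ₂ = 74.33 kmol/h, ξ₁ = 365.7 kmol/h.
Outlet amounts (n = n₀ + Σ ν·ξ):
  C: 522 − 1(365.7) − 1(74.33) = 81.95
  E: 0 + 1(365.7) = 365.7
  B: 0 + 1(74.33) = 74.33
Total out = 522 kmol/h; y_E = 365.7 / 522 = 0.7006.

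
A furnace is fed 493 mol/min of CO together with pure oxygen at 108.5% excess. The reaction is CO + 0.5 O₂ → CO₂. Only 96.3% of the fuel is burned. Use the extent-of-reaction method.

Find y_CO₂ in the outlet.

0.617

Stoichiometric O₂ = 0.5 × 493 = 246.5 mol/min; O₂ fed = 246.5 × 2.085 = 514 mol/min.
Fuel reacted = 0.963 × 493 → ξ = 474.8 mol/min.
Outlet (n = n₀ + ν ξ):
  CO: 493 − 1(474.8) = 18.24
  O₂: 514 − 0.5(474.8) = 276.6
  CO₂: 0 + 1(474.8) = 474.8
Total out = 769.6 mol/min; y_CO₂ = 474.8 / 769.6 = 0.6169.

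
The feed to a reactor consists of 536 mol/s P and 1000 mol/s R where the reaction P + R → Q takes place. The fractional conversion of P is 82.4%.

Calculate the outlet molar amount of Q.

P reacted = 0.824 × 536 = 441.7 mol/s; ν_P = −1, so ξ = 441.7/1 = 441.7 mol/s.
Outlet amounts (n = n₀ + ν ξ):
  P: 536 − 1(441.7) = 94.34
  R: 1000 − 1(441.7) = 558.3
  Q: 0 + 1(441.7) = 441.7

442 mol/s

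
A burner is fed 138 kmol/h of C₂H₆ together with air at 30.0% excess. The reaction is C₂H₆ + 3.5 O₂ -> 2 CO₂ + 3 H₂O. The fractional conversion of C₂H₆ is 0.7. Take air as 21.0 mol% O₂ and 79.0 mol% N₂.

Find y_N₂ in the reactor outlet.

0.744

Stoichiometric O₂ = 3.5 × 138 = 483 kmol/h; O₂ fed = 483 × 1.300 = 627.9 kmol/h.
N₂ fed = 627.9 × 79/21 = 2362 kmol/h.
Fuel reacted = 0.7 × 138 → ξ = 96.6 kmol/h.
Outlet (n = n₀ + ν ξ):
  C₂H₆: 138 − 1(96.6) = 41.4
  O₂: 627.9 − 3.5(96.6) = 289.8
  N₂: 2362 (inert)
  CO₂: 0 + 2(96.6) = 193.2
  H₂O: 0 + 3(96.6) = 289.8
Total out = 3176 kmol/h; y_N₂ = 2362 / 3176 = 0.7437.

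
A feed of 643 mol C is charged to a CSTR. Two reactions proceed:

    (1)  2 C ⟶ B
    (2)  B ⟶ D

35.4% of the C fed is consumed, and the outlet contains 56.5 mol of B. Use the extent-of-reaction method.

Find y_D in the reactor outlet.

0.108

Conversion of C: C consumed = 2ξ₁ = 0.354 × 643 → ξ₁ = 113.8 mol.
B balance: n_B = 0 + 1ξ₁ − 1ξ₂ = 56.5 → ξ₂ = (1·113.8 − 56.5)/1 = 57.31 mol.
Outlet amounts (n = n₀ + Σ ν·ξ):
  C: 643 − 2(113.8) = 415.4
  B: 0 + 1(113.8) − 1(57.31) = 56.5
  D: 0 + 1(57.31) = 57.31
Total out = 529.2 mol; y_D = 57.31 / 529.2 = 0.1083.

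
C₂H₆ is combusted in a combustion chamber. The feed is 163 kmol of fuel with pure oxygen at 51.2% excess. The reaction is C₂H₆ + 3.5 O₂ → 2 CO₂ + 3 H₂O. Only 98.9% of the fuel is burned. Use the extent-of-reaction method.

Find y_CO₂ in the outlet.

0.291

Stoichiometric O₂ = 3.5 × 163 = 570.5 kmol; O₂ fed = 570.5 × 1.512 = 862.6 kmol.
Fuel reacted = 0.989 × 163 → ξ = 161.2 kmol.
Outlet (n = n₀ + ν ξ):
  C₂H₆: 163 − 1(161.2) = 1.793
  O₂: 862.6 − 3.5(161.2) = 298.4
  CO₂: 0 + 2(161.2) = 322.4
  H₂O: 0 + 3(161.2) = 483.6
Total out = 1106 kmol; y_CO₂ = 322.4 / 1106 = 0.2915.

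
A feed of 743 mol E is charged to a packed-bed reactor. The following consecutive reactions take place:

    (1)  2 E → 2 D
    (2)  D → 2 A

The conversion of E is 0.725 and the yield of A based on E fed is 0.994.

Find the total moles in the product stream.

1110 mol

Conversion of E: E consumed = 2ξ₁ = 0.725 × 743 → ξ₁ = 269.3 mol.
Yield of A: 2ξ₂ / 743 = 0.994 → ξ₂ = 369.3 mol.
Outlet amounts (n = n₀ + Σ ν·ξ):
  E: 743 − 2(269.3) = 204.3
  D: 0 + 2(269.3) − 1(369.3) = 169.4
  A: 0 + 2(369.3) = 738.5
Total out = 204.3 + 169.4 + 738.5 = 1112 mol.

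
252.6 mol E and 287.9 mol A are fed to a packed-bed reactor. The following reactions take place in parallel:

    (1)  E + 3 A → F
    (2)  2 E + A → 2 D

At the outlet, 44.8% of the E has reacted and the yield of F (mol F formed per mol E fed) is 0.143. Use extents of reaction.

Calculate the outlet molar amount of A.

141 mol

Yield of F: 1ξ₁ / 252.6 = 0.143 → ξ₁ = 36.12 mol.
Conversion of E: 1ξ₁ + 2ξ₂ = 0.448 × 252.6 = 113.2 → ξ₂ = 38.52 mol.
Outlet amounts (n = n₀ + Σ ν·ξ):
  E: 252.6 − 1(36.12) − 2(38.52) = 139.4
  A: 287.9 − 3(36.12) − 1(38.52) = 141
  F: 0 + 1(36.12) = 36.12
  D: 0 + 2(38.52) = 77.04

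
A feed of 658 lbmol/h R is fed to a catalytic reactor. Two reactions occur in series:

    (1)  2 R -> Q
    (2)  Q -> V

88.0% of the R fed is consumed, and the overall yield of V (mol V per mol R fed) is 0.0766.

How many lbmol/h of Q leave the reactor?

Conversion of R: R consumed = 2ξ₁ = 0.88 × 658 → ξ₁ = 289.5 lbmol/h.
Yield of V: 1ξ₂ / 658 = 0.0766 → ξ₂ = 50.4 lbmol/h.
Outlet amounts (n = n₀ + Σ ν·ξ):
  R: 658 − 2(289.5) = 78.96
  Q: 0 + 1(289.5) − 1(50.4) = 239.1
  V: 0 + 1(50.4) = 50.4

239 lbmol/h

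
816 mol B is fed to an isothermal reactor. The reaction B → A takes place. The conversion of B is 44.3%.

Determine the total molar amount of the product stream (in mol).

B reacted = 0.443 × 816 = 361.5 mol; ν_B = −1, so ξ = 361.5/1 = 361.5 mol.
Outlet amounts (n = n₀ + ν ξ):
  B: 816 − 1(361.5) = 454.5
  A: 0 + 1(361.5) = 361.5
Total out = 454.5 + 361.5 = 816 mol.

816 mol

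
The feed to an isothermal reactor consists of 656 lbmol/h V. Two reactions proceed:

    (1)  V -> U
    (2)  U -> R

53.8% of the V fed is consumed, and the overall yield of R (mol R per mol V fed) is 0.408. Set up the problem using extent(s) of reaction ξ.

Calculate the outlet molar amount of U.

Conversion of V: V consumed = 1ξ₁ = 0.538 × 656 → ξ₁ = 352.9 lbmol/h.
Yield of R: 1ξ₂ / 656 = 0.408 → ξ₂ = 267.6 lbmol/h.
Outlet amounts (n = n₀ + Σ ν·ξ):
  V: 656 − 1(352.9) = 303.1
  U: 0 + 1(352.9) − 1(267.6) = 85.28
  R: 0 + 1(267.6) = 267.6

85.3 lbmol/h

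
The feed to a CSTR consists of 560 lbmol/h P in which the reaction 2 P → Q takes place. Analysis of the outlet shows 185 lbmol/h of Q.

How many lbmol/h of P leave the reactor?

For Q: n = n₀ + 1ξ → 185 = 0 + 1ξ, giving ξ = 185 lbmol/h.
Outlet amounts (n = n₀ + ν ξ):
  P: 560 − 2(185) = 190
  Q: 0 + 1(185) = 185

190 lbmol/h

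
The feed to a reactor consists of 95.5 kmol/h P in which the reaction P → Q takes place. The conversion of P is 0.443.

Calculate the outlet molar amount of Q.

42.3 kmol/h

P reacted = 0.443 × 95.5 = 42.31 kmol/h; ν_P = −1, so ξ = 42.31/1 = 42.31 kmol/h.
Outlet amounts (n = n₀ + ν ξ):
  P: 95.5 − 1(42.31) = 53.19
  Q: 0 + 1(42.31) = 42.31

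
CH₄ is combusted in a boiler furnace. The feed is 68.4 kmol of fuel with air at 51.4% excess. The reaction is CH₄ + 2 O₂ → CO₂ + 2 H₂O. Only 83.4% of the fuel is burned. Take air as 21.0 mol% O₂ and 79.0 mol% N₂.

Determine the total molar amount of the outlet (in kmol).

Stoichiometric O₂ = 2 × 68.4 = 136.8 kmol; O₂ fed = 136.8 × 1.514 = 207.1 kmol.
N₂ fed = 207.1 × 79/21 = 779.1 kmol.
Fuel reacted = 0.834 × 68.4 → ξ = 57.05 kmol.
Outlet (n = n₀ + ν ξ):
  CH₄: 68.4 − 1(57.05) = 11.35
  O₂: 207.1 − 2(57.05) = 93.02
  N₂: 779.1 (inert)
  CO₂: 0 + 1(57.05) = 57.05
  H₂O: 0 + 2(57.05) = 114.1
Total out = 11.35 + 93.02 + 779.1 + 57.05 + 114.1 = 1055 kmol.

1050 kmol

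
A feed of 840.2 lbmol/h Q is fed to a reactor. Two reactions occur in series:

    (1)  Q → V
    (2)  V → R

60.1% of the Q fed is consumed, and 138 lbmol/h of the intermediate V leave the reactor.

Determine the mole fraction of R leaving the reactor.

Conversion of Q: Q consumed = 1ξ₁ = 0.601 × 840.2 → ξ₁ = 505 lbmol/h.
V balance: n_V = 0 + 1ξ₁ − 1ξ₂ = 138 → ξ₂ = (1·505 − 138)/1 = 367 lbmol/h.
Outlet amounts (n = n₀ + Σ ν·ξ):
  Q: 840.2 − 1(505) = 335.2
  V: 0 + 1(505) − 1(367) = 138
  R: 0 + 1(367) = 367
Total out = 840.2 lbmol/h; y_R = 367 / 840.2 = 0.4368.

0.437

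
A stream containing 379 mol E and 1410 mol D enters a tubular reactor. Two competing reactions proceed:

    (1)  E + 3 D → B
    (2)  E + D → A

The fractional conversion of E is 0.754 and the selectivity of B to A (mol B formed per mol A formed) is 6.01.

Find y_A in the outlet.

0.0402

Conversion of E: E consumed = 0.754 × 379 = 285.8 mol = 1ξ₁ + 1ξ₂.
Selectivity: 1ξ₁ / (1ξ₂) = 6.01 → ξ₁ = 6.01 ξ₂.
Substitute: (1·6.01 + 1) ξ₂ = 285.8 → ξ₂ = 40.77 mol, ξ₁ = 245 mol.
Outlet amounts (n = n₀ + Σ ν·ξ):
  E: 379 − 1(245) − 1(40.77) = 93.23
  D: 1410 − 3(245) − 1(40.77) = 634.2
  B: 0 + 1(245) = 245
  A: 0 + 1(40.77) = 40.77
Total out = 1013 mol; y_A = 40.77 / 1013 = 0.04023.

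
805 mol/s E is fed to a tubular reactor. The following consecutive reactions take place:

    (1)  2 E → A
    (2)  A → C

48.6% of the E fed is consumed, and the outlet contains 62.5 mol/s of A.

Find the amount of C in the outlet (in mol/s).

133 mol/s

Conversion of E: E consumed = 2ξ₁ = 0.486 × 805 → ξ₁ = 195.6 mol/s.
A balance: n_A = 0 + 1ξ₁ − 1ξ₂ = 62.5 → ξ₂ = (1·195.6 − 62.5)/1 = 133.1 mol/s.
Outlet amounts (n = n₀ + Σ ν·ξ):
  E: 805 − 2(195.6) = 413.8
  A: 0 + 1(195.6) − 1(133.1) = 62.5
  C: 0 + 1(133.1) = 133.1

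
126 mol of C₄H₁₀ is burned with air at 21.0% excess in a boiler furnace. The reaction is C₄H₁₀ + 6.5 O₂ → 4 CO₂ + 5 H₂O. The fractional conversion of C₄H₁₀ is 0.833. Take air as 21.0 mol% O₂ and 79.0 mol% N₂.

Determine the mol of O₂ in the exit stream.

309 mol

Stoichiometric O₂ = 6.5 × 126 = 819 mol; O₂ fed = 819 × 1.210 = 991 mol.
N₂ fed = 991 × 79/21 = 3728 mol.
Fuel reacted = 0.833 × 126 → ξ = 105 mol.
Outlet (n = n₀ + ν ξ):
  C₄H₁₀: 126 − 1(105) = 21.04
  O₂: 991 − 6.5(105) = 308.8
  N₂: 3728 (inert)
  CO₂: 0 + 4(105) = 419.8
  H₂O: 0 + 5(105) = 524.8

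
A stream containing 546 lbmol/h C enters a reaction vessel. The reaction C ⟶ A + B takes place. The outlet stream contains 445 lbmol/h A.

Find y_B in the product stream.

0.449

For A: n = n₀ + 1ξ → 445 = 0 + 1ξ, giving ξ = 445 lbmol/h.
Outlet amounts (n = n₀ + ν ξ):
  C: 546 − 1(445) = 101
  A: 0 + 1(445) = 445
  B: 0 + 1(445) = 445
Total out = 991 lbmol/h; y_B = 445 / 991 = 0.449.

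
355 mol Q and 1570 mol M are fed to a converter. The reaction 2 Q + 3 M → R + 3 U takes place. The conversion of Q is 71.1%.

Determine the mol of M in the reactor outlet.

Q reacted = 0.711 × 355 = 252.4 mol; ν_Q = −2, so ξ = 252.4/2 = 126.2 mol.
Outlet amounts (n = n₀ + ν ξ):
  Q: 355 − 2(126.2) = 102.6
  M: 1570 − 3(126.2) = 1191
  R: 0 + 1(126.2) = 126.2
  U: 0 + 3(126.2) = 378.6

1190 mol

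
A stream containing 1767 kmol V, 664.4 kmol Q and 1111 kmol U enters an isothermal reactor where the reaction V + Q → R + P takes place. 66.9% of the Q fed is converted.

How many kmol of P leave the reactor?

444 kmol

Q reacted = 0.669 × 664.4 = 444.5 kmol; ν_Q = −1, so ξ = 444.5/1 = 444.5 kmol.
Outlet amounts (n = n₀ + ν ξ):
  V: 1767 − 1(444.5) = 1323
  Q: 664.4 − 1(444.5) = 219.9
  R: 0 + 1(444.5) = 444.5
  P: 0 + 1(444.5) = 444.5
  U: 1111 (inert)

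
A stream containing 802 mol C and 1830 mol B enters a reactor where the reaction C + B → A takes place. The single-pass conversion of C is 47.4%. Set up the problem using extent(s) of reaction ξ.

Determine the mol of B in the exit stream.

1450 mol

C reacted = 0.474 × 802 = 380.1 mol; ν_C = −1, so ξ = 380.1/1 = 380.1 mol.
Outlet amounts (n = n₀ + ν ξ):
  C: 802 − 1(380.1) = 421.9
  B: 1830 − 1(380.1) = 1450
  A: 0 + 1(380.1) = 380.1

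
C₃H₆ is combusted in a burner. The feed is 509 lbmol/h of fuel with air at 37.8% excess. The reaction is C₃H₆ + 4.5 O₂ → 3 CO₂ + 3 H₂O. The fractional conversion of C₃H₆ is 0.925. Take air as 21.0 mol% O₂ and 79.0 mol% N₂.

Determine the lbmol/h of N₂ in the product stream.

11900 lbmol/h

Stoichiometric O₂ = 4.5 × 509 = 2290 lbmol/h; O₂ fed = 2290 × 1.378 = 3156 lbmol/h.
N₂ fed = 3156 × 79/21 = 11870 lbmol/h.
Fuel reacted = 0.925 × 509 → ξ = 470.8 lbmol/h.
Outlet (n = n₀ + ν ξ):
  C₃H₆: 509 − 1(470.8) = 38.17
  O₂: 3156 − 4.5(470.8) = 1038
  N₂: 11870 (inert)
  CO₂: 0 + 3(470.8) = 1412
  H₂O: 0 + 3(470.8) = 1412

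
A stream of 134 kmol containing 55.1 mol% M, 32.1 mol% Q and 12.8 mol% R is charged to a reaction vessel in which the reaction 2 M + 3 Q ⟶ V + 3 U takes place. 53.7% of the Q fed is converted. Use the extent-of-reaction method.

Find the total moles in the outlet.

126 kmol

Q reacted = 0.537 × 43.01 = 23.1 kmol; ν_Q = −3, so ξ = 23.1/3 = 7.7 kmol.
Outlet amounts (n = n₀ + ν ξ):
  M: 73.83 − 2(7.7) = 58.43
  Q: 43.01 − 3(7.7) = 19.92
  V: 0 + 1(7.7) = 7.7
  U: 0 + 3(7.7) = 23.1
  R: 17.15 (inert)
Total out = 58.43 + 19.92 + 7.7 + 23.1 + 17.15 = 126.3 kmol.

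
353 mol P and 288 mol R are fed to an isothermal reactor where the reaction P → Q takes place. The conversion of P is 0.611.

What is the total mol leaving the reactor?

P reacted = 0.611 × 353 = 215.7 mol; ν_P = −1, so ξ = 215.7/1 = 215.7 mol.
Outlet amounts (n = n₀ + ν ξ):
  P: 353 − 1(215.7) = 137.3
  Q: 0 + 1(215.7) = 215.7
  R: 288 (inert)
Total out = 137.3 + 215.7 + 288 = 641 mol.

641 mol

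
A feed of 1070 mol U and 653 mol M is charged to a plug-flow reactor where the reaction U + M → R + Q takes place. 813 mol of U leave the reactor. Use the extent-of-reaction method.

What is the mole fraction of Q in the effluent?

For U: n = n₀ − 1ξ → 813 = 1070 − 1ξ, giving ξ = 257 mol.
Outlet amounts (n = n₀ + ν ξ):
  U: 1070 − 1(257) = 813
  M: 653 − 1(257) = 396
  R: 0 + 1(257) = 257
  Q: 0 + 1(257) = 257
Total out = 1723 mol; y_Q = 257 / 1723 = 0.1492.

0.149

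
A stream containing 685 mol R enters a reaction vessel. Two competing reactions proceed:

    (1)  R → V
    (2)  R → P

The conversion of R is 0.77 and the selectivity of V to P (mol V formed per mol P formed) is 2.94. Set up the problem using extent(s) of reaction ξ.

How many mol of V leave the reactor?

Conversion of R: R consumed = 0.77 × 685 = 527.5 mol = 1ξ₁ + 1ξ₂.
Selectivity: 1ξ₁ / (1ξ₂) = 2.94 → ξ₁ = 2.94 ξ₂.
Substitute: (1·2.94 + 1) ξ₂ = 527.5 → ξ₂ = 133.9 mol, ξ₁ = 393.6 mol.
Outlet amounts (n = n₀ + Σ ν·ξ):
  R: 685 − 1(393.6) − 1(133.9) = 157.5
  V: 0 + 1(393.6) = 393.6
  P: 0 + 1(133.9) = 133.9

394 mol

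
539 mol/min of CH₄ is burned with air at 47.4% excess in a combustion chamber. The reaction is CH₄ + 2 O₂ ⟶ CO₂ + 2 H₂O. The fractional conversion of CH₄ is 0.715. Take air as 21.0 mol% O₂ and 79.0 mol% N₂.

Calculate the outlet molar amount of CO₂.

Stoichiometric O₂ = 2 × 539 = 1078 mol/min; O₂ fed = 1078 × 1.474 = 1589 mol/min.
N₂ fed = 1589 × 79/21 = 5978 mol/min.
Fuel reacted = 0.715 × 539 → ξ = 385.4 mol/min.
Outlet (n = n₀ + ν ξ):
  CH₄: 539 − 1(385.4) = 153.6
  O₂: 1589 − 2(385.4) = 818.2
  N₂: 5978 (inert)
  CO₂: 0 + 1(385.4) = 385.4
  H₂O: 0 + 2(385.4) = 770.8

385 mol/min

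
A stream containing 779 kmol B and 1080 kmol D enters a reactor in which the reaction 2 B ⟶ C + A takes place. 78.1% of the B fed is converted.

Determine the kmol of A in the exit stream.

B reacted = 0.781 × 779 = 608.4 kmol; ν_B = −2, so ξ = 608.4/2 = 304.2 kmol.
Outlet amounts (n = n₀ + ν ξ):
  B: 779 − 2(304.2) = 170.6
  C: 0 + 1(304.2) = 304.2
  A: 0 + 1(304.2) = 304.2
  D: 1080 (inert)

304 kmol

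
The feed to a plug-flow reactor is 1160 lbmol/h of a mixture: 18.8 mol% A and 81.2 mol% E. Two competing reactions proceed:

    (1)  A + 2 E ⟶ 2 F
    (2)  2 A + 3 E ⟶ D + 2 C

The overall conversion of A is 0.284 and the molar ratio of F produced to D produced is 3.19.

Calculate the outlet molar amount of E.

Conversion of A: A consumed = 0.284 × 218.1 = 61.93 lbmol/h = 1ξ₁ + 2ξ₂.
Selectivity: 2ξ₁ / (1ξ₂) = 3.19 → ξ₁ = 1.595 ξ₂.
Substitute: (1·1.595 + 2) ξ₂ = 61.93 → ξ₂ = 17.23 lbmol/h, ξ₁ = 27.48 lbmol/h.
Outlet amounts (n = n₀ + Σ ν·ξ):
  A: 218.1 − 1(27.48) − 2(17.23) = 156.1
  E: 941.9 − 2(27.48) − 3(17.23) = 835.3
  F: 0 + 2(27.48) = 54.96
  D: 0 + 1(17.23) = 17.23
  C: 0 + 2(17.23) = 34.46

835 lbmol/h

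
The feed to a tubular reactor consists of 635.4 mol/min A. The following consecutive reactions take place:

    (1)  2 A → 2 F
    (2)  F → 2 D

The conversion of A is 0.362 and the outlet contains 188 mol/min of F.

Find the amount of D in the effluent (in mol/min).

84 mol/min

Conversion of A: A consumed = 2ξ₁ = 0.362 × 635.4 → ξ₁ = 115 mol/min.
F balance: n_F = 0 + 2ξ₁ − 1ξ₂ = 188 → ξ₂ = (2·115 − 188)/1 = 42.01 mol/min.
Outlet amounts (n = n₀ + Σ ν·ξ):
  A: 635.4 − 2(115) = 405.4
  F: 0 + 2(115) − 1(42.01) = 188
  D: 0 + 2(42.01) = 84.03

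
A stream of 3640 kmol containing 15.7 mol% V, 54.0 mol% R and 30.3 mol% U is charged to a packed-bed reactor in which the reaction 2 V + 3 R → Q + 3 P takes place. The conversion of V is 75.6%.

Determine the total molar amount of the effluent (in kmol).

V reacted = 0.756 × 571.5 = 432 kmol; ν_V = −2, so ξ = 432/2 = 216 kmol.
Outlet amounts (n = n₀ + ν ξ):
  V: 571.5 − 2(216) = 139.4
  R: 1966 − 3(216) = 1318
  Q: 0 + 1(216) = 216
  P: 0 + 3(216) = 648.1
  U: 1103 (inert)
Total out = 139.4 + 1318 + 216 + 648.1 + 1103 = 3424 kmol.

3420 kmol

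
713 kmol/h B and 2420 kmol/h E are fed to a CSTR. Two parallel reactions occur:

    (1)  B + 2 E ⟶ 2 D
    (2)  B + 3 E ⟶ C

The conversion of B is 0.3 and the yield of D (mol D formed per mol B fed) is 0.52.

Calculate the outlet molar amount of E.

Yield of D: 2ξ₁ / 713 = 0.52 → ξ₁ = 185.4 kmol/h.
Conversion of B: 1ξ₁ + 1ξ₂ = 0.3 × 713 = 213.9 → ξ₂ = 28.52 kmol/h.
Outlet amounts (n = n₀ + Σ ν·ξ):
  B: 713 − 1(185.4) − 1(28.52) = 499.1
  E: 2420 − 2(185.4) − 3(28.52) = 1964
  D: 0 + 2(185.4) = 370.8
  C: 0 + 1(28.52) = 28.52

1960 kmol/h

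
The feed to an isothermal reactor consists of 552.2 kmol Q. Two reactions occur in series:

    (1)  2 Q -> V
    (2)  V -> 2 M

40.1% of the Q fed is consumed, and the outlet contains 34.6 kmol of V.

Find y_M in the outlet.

0.294

Conversion of Q: Q consumed = 2ξ₁ = 0.401 × 552.2 → ξ₁ = 110.7 kmol.
V balance: n_V = 0 + 1ξ₁ − 1ξ₂ = 34.6 → ξ₂ = (1·110.7 − 34.6)/1 = 76.12 kmol.
Outlet amounts (n = n₀ + Σ ν·ξ):
  Q: 552.2 − 2(110.7) = 330.8
  V: 0 + 1(110.7) − 1(76.12) = 34.6
  M: 0 + 2(76.12) = 152.2
Total out = 517.6 kmol; y_M = 152.2 / 517.6 = 0.2941.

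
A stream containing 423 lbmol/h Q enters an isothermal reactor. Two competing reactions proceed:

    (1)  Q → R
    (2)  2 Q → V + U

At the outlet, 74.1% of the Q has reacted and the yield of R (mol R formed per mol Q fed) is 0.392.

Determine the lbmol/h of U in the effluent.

73.8 lbmol/h

Yield of R: 1ξ₁ / 423 = 0.392 → ξ₁ = 165.8 lbmol/h.
Conversion of Q: 1ξ₁ + 2ξ₂ = 0.741 × 423 = 313.4 → ξ₂ = 73.81 lbmol/h.
Outlet amounts (n = n₀ + Σ ν·ξ):
  Q: 423 − 1(165.8) − 2(73.81) = 109.6
  R: 0 + 1(165.8) = 165.8
  V: 0 + 1(73.81) = 73.81
  U: 0 + 1(73.81) = 73.81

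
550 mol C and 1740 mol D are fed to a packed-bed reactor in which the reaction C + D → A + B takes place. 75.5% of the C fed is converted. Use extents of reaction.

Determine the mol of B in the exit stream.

415 mol

C reacted = 0.755 × 550 = 415.2 mol; ν_C = −1, so ξ = 415.2/1 = 415.2 mol.
Outlet amounts (n = n₀ + ν ξ):
  C: 550 − 1(415.2) = 134.8
  D: 1740 − 1(415.2) = 1325
  A: 0 + 1(415.2) = 415.2
  B: 0 + 1(415.2) = 415.2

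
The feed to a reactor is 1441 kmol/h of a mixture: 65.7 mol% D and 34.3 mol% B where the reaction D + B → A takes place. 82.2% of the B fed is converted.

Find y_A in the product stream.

B reacted = 0.822 × 494.3 = 406.3 kmol/h; ν_B = −1, so ξ = 406.3/1 = 406.3 kmol/h.
Outlet amounts (n = n₀ + ν ξ):
  D: 946.7 − 1(406.3) = 540.5
  B: 494.3 − 1(406.3) = 87.98
  A: 0 + 1(406.3) = 406.3
Total out = 1035 kmol/h; y_A = 406.3 / 1035 = 0.3927.

0.393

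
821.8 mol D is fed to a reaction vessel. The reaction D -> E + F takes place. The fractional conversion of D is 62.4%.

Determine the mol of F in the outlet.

D reacted = 0.624 × 821.8 = 512.8 mol; ν_D = −1, so ξ = 512.8/1 = 512.8 mol.
Outlet amounts (n = n₀ + ν ξ):
  D: 821.8 − 1(512.8) = 309
  E: 0 + 1(512.8) = 512.8
  F: 0 + 1(512.8) = 512.8

513 mol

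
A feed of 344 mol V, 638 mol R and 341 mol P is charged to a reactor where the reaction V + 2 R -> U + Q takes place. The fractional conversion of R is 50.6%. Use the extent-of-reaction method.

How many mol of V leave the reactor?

183 mol

R reacted = 0.506 × 638 = 322.8 mol; ν_R = −2, so ξ = 322.8/2 = 161.4 mol.
Outlet amounts (n = n₀ + ν ξ):
  V: 344 − 1(161.4) = 182.6
  R: 638 − 2(161.4) = 315.2
  U: 0 + 1(161.4) = 161.4
  Q: 0 + 1(161.4) = 161.4
  P: 341 (inert)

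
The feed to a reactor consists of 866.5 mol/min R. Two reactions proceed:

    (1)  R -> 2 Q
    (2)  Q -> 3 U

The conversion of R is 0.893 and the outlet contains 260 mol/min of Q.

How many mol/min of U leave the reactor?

Conversion of R: R consumed = 1ξ₁ = 0.893 × 866.5 → ξ₁ = 773.8 mol/min.
Q balance: n_Q = 0 + 2ξ₁ − 1ξ₂ = 260 → ξ₂ = (2·773.8 − 260)/1 = 1288 mol/min.
Outlet amounts (n = n₀ + Σ ν·ξ):
  R: 866.5 − 1(773.8) = 92.72
  Q: 0 + 2(773.8) − 1(1288) = 260
  U: 0 + 3(1288) = 3863

3860 mol/min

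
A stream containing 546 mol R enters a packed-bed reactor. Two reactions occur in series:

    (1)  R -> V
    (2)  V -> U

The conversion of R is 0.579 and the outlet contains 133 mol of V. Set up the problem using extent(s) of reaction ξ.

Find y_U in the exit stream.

0.335

Conversion of R: R consumed = 1ξ₁ = 0.579 × 546 → ξ₁ = 316.1 mol.
V balance: n_V = 0 + 1ξ₁ − 1ξ₂ = 133 → ξ₂ = (1·316.1 − 133)/1 = 183.1 mol.
Outlet amounts (n = n₀ + Σ ν·ξ):
  R: 546 − 1(316.1) = 229.9
  V: 0 + 1(316.1) − 1(183.1) = 133
  U: 0 + 1(183.1) = 183.1
Total out = 546 mol; y_U = 183.1 / 546 = 0.3354.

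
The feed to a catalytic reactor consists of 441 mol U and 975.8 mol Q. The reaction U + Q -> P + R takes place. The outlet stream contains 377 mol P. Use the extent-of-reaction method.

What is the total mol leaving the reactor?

1420 mol

For P: n = n₀ + 1ξ → 377 = 0 + 1ξ, giving ξ = 377 mol.
Outlet amounts (n = n₀ + ν ξ):
  U: 441 − 1(377) = 64
  Q: 975.8 − 1(377) = 598.8
  P: 0 + 1(377) = 377
  R: 0 + 1(377) = 377
Total out = 64 + 598.8 + 377 + 377 = 1417 mol.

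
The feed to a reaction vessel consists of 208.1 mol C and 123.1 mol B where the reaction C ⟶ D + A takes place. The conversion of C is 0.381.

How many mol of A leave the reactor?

C reacted = 0.381 × 208.1 = 79.29 mol; ν_C = −1, so ξ = 79.29/1 = 79.29 mol.
Outlet amounts (n = n₀ + ν ξ):
  C: 208.1 − 1(79.29) = 128.8
  D: 0 + 1(79.29) = 79.29
  A: 0 + 1(79.29) = 79.29
  B: 123.1 (inert)

79.3 mol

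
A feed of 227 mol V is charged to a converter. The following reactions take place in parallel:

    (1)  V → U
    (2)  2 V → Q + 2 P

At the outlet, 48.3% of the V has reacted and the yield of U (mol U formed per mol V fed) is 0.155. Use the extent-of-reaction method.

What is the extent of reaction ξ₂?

ξ₂ = 37.2 mol

Yield of U: 1ξ₁ / 227 = 0.155 → ξ₁ = 35.19 mol.
Conversion of V: 1ξ₁ + 2ξ₂ = 0.483 × 227 = 109.6 → ξ₂ = 37.23 mol.
Outlet amounts (n = n₀ + Σ ν·ξ):
  V: 227 − 1(35.19) − 2(37.23) = 117.4
  U: 0 + 1(35.19) = 35.19
  Q: 0 + 1(37.23) = 37.23
  P: 0 + 2(37.23) = 74.46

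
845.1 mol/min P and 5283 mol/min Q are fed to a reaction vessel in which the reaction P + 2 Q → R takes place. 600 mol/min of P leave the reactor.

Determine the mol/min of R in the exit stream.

For P: n = n₀ − 1ξ → 600 = 845.1 − 1ξ, giving ξ = 245.1 mol/min.
Outlet amounts (n = n₀ + ν ξ):
  P: 845.1 − 1(245.1) = 600
  Q: 5283 − 2(245.1) = 4793
  R: 0 + 1(245.1) = 245.1

245 mol/min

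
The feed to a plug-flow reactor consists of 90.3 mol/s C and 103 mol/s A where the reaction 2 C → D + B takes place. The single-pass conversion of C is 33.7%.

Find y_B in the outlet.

0.0787

C reacted = 0.337 × 90.3 = 30.43 mol/s; ν_C = −2, so ξ = 30.43/2 = 15.22 mol/s.
Outlet amounts (n = n₀ + ν ξ):
  C: 90.3 − 2(15.22) = 59.87
  D: 0 + 1(15.22) = 15.22
  B: 0 + 1(15.22) = 15.22
  A: 103 (inert)
Total out = 193.3 mol/s; y_B = 15.22 / 193.3 = 0.07871.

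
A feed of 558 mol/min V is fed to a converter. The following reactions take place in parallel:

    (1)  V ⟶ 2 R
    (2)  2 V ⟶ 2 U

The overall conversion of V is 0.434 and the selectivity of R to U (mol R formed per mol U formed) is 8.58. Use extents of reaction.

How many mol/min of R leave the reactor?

393 mol/min

Conversion of V: V consumed = 0.434 × 558 = 242.2 mol/min = 1ξ₁ + 2ξ₂.
Selectivity: 2ξ₁ / (2ξ₂) = 8.58 → ξ₁ = 8.58 ξ₂.
Substitute: (1·8.58 + 2) ξ₂ = 242.2 → ξ₂ = 22.89 mol/min, ξ₁ = 196.4 mol/min.
Outlet amounts (n = n₀ + Σ ν·ξ):
  V: 558 − 1(196.4) − 2(22.89) = 315.8
  R: 0 + 2(196.4) = 392.8
  U: 0 + 2(22.89) = 45.78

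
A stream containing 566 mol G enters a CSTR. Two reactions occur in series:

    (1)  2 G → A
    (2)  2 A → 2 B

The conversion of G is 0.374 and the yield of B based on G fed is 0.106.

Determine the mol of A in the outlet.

45.8 mol

Conversion of G: G consumed = 2ξ₁ = 0.374 × 566 → ξ₁ = 105.8 mol.
Yield of B: 2ξ₂ / 566 = 0.106 → ξ₂ = 30 mol.
Outlet amounts (n = n₀ + Σ ν·ξ):
  G: 566 − 2(105.8) = 354.3
  A: 0 + 1(105.8) − 2(30) = 45.85
  B: 0 + 2(30) = 60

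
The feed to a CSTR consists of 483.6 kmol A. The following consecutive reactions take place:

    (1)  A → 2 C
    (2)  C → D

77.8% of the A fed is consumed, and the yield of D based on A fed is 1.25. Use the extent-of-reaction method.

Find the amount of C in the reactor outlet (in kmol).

Conversion of A: A consumed = 1ξ₁ = 0.778 × 483.6 → ξ₁ = 376.2 kmol.
Yield of D: 1ξ₂ / 483.6 = 1.25 → ξ₂ = 604.5 kmol.
Outlet amounts (n = n₀ + Σ ν·ξ):
  A: 483.6 − 1(376.2) = 107.4
  C: 0 + 2(376.2) − 1(604.5) = 148
  D: 0 + 1(604.5) = 604.5

148 kmol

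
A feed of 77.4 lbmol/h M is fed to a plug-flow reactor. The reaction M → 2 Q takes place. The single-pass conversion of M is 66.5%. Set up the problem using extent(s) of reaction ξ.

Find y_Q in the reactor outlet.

0.799

M reacted = 0.665 × 77.4 = 51.47 lbmol/h; ν_M = −1, so ξ = 51.47/1 = 51.47 lbmol/h.
Outlet amounts (n = n₀ + ν ξ):
  M: 77.4 − 1(51.47) = 25.93
  Q: 0 + 2(51.47) = 102.9
Total out = 128.9 lbmol/h; y_Q = 102.9 / 128.9 = 0.7988.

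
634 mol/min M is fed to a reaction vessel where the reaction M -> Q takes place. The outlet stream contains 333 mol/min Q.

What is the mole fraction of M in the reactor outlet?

0.475

For Q: n = n₀ + 1ξ → 333 = 0 + 1ξ, giving ξ = 333 mol/min.
Outlet amounts (n = n₀ + ν ξ):
  M: 634 − 1(333) = 301
  Q: 0 + 1(333) = 333
Total out = 634 mol/min; y_M = 301 / 634 = 0.4748.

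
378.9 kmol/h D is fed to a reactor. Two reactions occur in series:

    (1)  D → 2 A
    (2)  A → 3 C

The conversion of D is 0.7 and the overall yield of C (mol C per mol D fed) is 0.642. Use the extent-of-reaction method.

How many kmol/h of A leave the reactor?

Conversion of D: D consumed = 1ξ₁ = 0.7 × 378.9 → ξ₁ = 265.2 kmol/h.
Yield of C: 3ξ₂ / 378.9 = 0.642 → ξ₂ = 81.08 kmol/h.
Outlet amounts (n = n₀ + Σ ν·ξ):
  D: 378.9 − 1(265.2) = 113.7
  A: 0 + 2(265.2) − 1(81.08) = 449.4
  C: 0 + 3(81.08) = 243.3

449 kmol/h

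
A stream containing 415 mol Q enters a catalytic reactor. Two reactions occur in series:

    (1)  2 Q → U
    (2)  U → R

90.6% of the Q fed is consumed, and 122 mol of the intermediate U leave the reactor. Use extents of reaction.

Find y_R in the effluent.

Conversion of Q: Q consumed = 2ξ₁ = 0.906 × 415 → ξ₁ = 188 mol.
U balance: n_U = 0 + 1ξ₁ − 1ξ₂ = 122 → ξ₂ = (1·188 − 122)/1 = 66 mol.
Outlet amounts (n = n₀ + Σ ν·ξ):
  Q: 415 − 2(188) = 39.01
  U: 0 + 1(188) − 1(66) = 122
  R: 0 + 1(66) = 66
Total out = 227 mol; y_R = 66 / 227 = 0.2907.

0.291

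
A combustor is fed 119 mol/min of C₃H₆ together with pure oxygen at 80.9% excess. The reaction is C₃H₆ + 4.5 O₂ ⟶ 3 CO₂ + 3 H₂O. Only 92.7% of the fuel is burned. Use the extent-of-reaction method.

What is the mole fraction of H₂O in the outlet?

0.29

Stoichiometric O₂ = 4.5 × 119 = 535.5 mol/min; O₂ fed = 535.5 × 1.809 = 968.7 mol/min.
Fuel reacted = 0.927 × 119 → ξ = 110.3 mol/min.
Outlet (n = n₀ + ν ξ):
  C₃H₆: 119 − 1(110.3) = 8.687
  O₂: 968.7 − 4.5(110.3) = 472.3
  CO₂: 0 + 3(110.3) = 330.9
  H₂O: 0 + 3(110.3) = 330.9
Total out = 1143 mol/min; y_H₂O = 330.9 / 1143 = 0.2896.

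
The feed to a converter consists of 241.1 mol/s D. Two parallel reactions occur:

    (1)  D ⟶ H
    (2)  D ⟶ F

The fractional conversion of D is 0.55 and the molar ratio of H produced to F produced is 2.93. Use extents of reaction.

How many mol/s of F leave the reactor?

33.7 mol/s

Conversion of D: D consumed = 0.55 × 241.1 = 132.6 mol/s = 1ξ₁ + 1ξ₂.
Selectivity: 1ξ₁ / (1ξ₂) = 2.93 → ξ₁ = 2.93 ξ₂.
Substitute: (1·2.93 + 1) ξ₂ = 132.6 → ξ₂ = 33.74 mol/s, ξ₁ = 98.86 mol/s.
Outlet amounts (n = n₀ + Σ ν·ξ):
  D: 241.1 − 1(98.86) − 1(33.74) = 108.5
  H: 0 + 1(98.86) = 98.86
  F: 0 + 1(33.74) = 33.74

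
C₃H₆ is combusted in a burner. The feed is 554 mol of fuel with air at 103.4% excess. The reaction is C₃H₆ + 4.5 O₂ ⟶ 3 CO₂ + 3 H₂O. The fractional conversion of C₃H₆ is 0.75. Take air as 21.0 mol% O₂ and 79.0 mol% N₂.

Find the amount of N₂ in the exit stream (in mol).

Stoichiometric O₂ = 4.5 × 554 = 2493 mol; O₂ fed = 2493 × 2.034 = 5071 mol.
N₂ fed = 5071 × 79/21 = 19080 mol.
Fuel reacted = 0.75 × 554 → ξ = 415.5 mol.
Outlet (n = n₀ + ν ξ):
  C₃H₆: 554 − 1(415.5) = 138.5
  O₂: 5071 − 4.5(415.5) = 3201
  N₂: 19080 (inert)
  CO₂: 0 + 3(415.5) = 1246
  H₂O: 0 + 3(415.5) = 1246

19100 mol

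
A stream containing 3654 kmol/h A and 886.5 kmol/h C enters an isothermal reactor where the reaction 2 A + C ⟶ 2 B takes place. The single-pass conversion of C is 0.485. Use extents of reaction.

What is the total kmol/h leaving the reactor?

C reacted = 0.485 × 886.5 = 430 kmol/h; ν_C = −1, so ξ = 430/1 = 430 kmol/h.
Outlet amounts (n = n₀ + ν ξ):
  A: 3654 − 2(430) = 2794
  C: 886.5 − 1(430) = 456.5
  B: 0 + 2(430) = 859.9
Total out = 2794 + 456.5 + 859.9 = 4111 kmol/h.

4110 kmol/h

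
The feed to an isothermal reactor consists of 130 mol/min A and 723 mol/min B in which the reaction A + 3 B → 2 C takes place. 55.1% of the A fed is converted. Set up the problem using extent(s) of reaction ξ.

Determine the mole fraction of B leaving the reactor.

0.716

A reacted = 0.551 × 130 = 71.63 mol/min; ν_A = −1, so ξ = 71.63/1 = 71.63 mol/min.
Outlet amounts (n = n₀ + ν ξ):
  A: 130 − 1(71.63) = 58.37
  B: 723 − 3(71.63) = 508.1
  C: 0 + 2(71.63) = 143.3
Total out = 709.7 mol/min; y_B = 508.1 / 709.7 = 0.7159.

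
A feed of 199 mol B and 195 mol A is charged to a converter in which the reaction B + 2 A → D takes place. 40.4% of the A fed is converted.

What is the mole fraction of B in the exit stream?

0.506

A reacted = 0.404 × 195 = 78.78 mol; ν_A = −2, so ξ = 78.78/2 = 39.39 mol.
Outlet amounts (n = n₀ + ν ξ):
  B: 199 − 1(39.39) = 159.6
  A: 195 − 2(39.39) = 116.2
  D: 0 + 1(39.39) = 39.39
Total out = 315.2 mol; y_B = 159.6 / 315.2 = 0.5063.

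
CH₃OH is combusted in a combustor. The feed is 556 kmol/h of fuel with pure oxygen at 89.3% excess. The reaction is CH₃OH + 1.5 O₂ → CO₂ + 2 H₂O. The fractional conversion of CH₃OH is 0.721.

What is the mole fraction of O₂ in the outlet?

0.419

Stoichiometric O₂ = 1.5 × 556 = 834 kmol/h; O₂ fed = 834 × 1.893 = 1579 kmol/h.
Fuel reacted = 0.721 × 556 → ξ = 400.9 kmol/h.
Outlet (n = n₀ + ν ξ):
  CH₃OH: 556 − 1(400.9) = 155.1
  O₂: 1579 − 1.5(400.9) = 977.4
  CO₂: 0 + 1(400.9) = 400.9
  H₂O: 0 + 2(400.9) = 801.8
Total out = 2335 kmol/h; y_O₂ = 977.4 / 2335 = 0.4186.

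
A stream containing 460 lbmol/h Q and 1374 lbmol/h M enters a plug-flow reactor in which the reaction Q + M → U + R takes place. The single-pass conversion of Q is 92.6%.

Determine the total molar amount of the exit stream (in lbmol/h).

1830 lbmol/h

Q reacted = 0.926 × 460 = 426 lbmol/h; ν_Q = −1, so ξ = 426/1 = 426 lbmol/h.
Outlet amounts (n = n₀ + ν ξ):
  Q: 460 − 1(426) = 34.04
  M: 1374 − 1(426) = 948
  U: 0 + 1(426) = 426
  R: 0 + 1(426) = 426
Total out = 34.04 + 948 + 426 + 426 = 1834 lbmol/h.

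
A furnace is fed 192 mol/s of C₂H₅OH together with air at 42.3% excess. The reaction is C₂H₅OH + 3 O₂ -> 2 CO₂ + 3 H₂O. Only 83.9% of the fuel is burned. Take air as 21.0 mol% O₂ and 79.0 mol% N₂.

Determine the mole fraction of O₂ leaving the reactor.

Stoichiometric O₂ = 3 × 192 = 576 mol/s; O₂ fed = 576 × 1.423 = 819.6 mol/s.
N₂ fed = 819.6 × 79/21 = 3083 mol/s.
Fuel reacted = 0.839 × 192 → ξ = 161.1 mol/s.
Outlet (n = n₀ + ν ξ):
  C₂H₅OH: 192 − 1(161.1) = 30.91
  O₂: 819.6 − 3(161.1) = 336.4
  N₂: 3083 (inert)
  CO₂: 0 + 2(161.1) = 322.2
  H₂O: 0 + 3(161.1) = 483.3
Total out = 4256 mol/s; y_O₂ = 336.4 / 4256 = 0.07903.

0.079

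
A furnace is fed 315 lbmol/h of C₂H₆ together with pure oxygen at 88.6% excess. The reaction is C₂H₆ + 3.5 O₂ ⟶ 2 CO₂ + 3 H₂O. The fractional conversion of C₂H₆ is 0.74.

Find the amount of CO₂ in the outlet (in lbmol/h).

Stoichiometric O₂ = 3.5 × 315 = 1102 lbmol/h; O₂ fed = 1102 × 1.886 = 2079 lbmol/h.
Fuel reacted = 0.74 × 315 → ξ = 233.1 lbmol/h.
Outlet (n = n₀ + ν ξ):
  C₂H₆: 315 − 1(233.1) = 81.9
  O₂: 2079 − 3.5(233.1) = 1263
  CO₂: 0 + 2(233.1) = 466.2
  H₂O: 0 + 3(233.1) = 699.3

466 lbmol/h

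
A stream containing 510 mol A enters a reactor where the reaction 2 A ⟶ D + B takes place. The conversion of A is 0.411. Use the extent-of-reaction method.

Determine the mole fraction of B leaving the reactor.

A reacted = 0.411 × 510 = 209.6 mol; ν_A = −2, so ξ = 209.6/2 = 104.8 mol.
Outlet amounts (n = n₀ + ν ξ):
  A: 510 − 2(104.8) = 300.4
  D: 0 + 1(104.8) = 104.8
  B: 0 + 1(104.8) = 104.8
Total out = 510 mol; y_B = 104.8 / 510 = 0.2055.

0.205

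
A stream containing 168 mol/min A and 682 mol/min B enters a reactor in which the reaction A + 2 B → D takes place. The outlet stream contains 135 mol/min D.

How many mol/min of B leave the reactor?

For D: n = n₀ + 1ξ → 135 = 0 + 1ξ, giving ξ = 135 mol/min.
Outlet amounts (n = n₀ + ν ξ):
  A: 168 − 1(135) = 33
  B: 682 − 2(135) = 412
  D: 0 + 1(135) = 135

412 mol/min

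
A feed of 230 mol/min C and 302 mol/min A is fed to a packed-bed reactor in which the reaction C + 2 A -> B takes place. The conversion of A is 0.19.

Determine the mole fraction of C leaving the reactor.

A reacted = 0.19 × 302 = 57.38 mol/min; ν_A = −2, so ξ = 57.38/2 = 28.69 mol/min.
Outlet amounts (n = n₀ + ν ξ):
  C: 230 − 1(28.69) = 201.3
  A: 302 − 2(28.69) = 244.6
  B: 0 + 1(28.69) = 28.69
Total out = 474.6 mol/min; y_C = 201.3 / 474.6 = 0.4241.

0.424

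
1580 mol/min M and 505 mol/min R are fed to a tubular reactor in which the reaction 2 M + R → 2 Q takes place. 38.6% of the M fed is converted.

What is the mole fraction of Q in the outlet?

0.343

M reacted = 0.386 × 1580 = 609.9 mol/min; ν_M = −2, so ξ = 609.9/2 = 304.9 mol/min.
Outlet amounts (n = n₀ + ν ξ):
  M: 1580 − 2(304.9) = 970.1
  R: 505 − 1(304.9) = 200.1
  Q: 0 + 2(304.9) = 609.9
Total out = 1780 mol/min; y_Q = 609.9 / 1780 = 0.3426.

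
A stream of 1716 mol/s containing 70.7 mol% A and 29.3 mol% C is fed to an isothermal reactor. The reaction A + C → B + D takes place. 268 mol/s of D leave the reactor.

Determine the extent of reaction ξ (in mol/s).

For D: n = n₀ + 1ξ → 268 = 0 + 1ξ, giving ξ = 268 mol/s.
Outlet amounts (n = n₀ + ν ξ):
  A: 1213 − 1(268) = 945.2
  C: 502.8 − 1(268) = 234.8
  B: 0 + 1(268) = 268
  D: 0 + 1(268) = 268

ξ = 268 mol/s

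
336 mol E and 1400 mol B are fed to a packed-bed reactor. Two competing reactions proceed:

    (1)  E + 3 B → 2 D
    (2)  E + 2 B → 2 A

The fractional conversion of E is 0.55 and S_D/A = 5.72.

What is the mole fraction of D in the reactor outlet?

0.226

Conversion of E: E consumed = 0.55 × 336 = 184.8 mol = 1ξ₁ + 1ξ₂.
Selectivity: 2ξ₁ / (2ξ₂) = 5.72 → ξ₁ = 5.72 ξ₂.
Substitute: (1·5.72 + 1) ξ₂ = 184.8 → ξ₂ = 27.5 mol, ξ₁ = 157.3 mol.
Outlet amounts (n = n₀ + Σ ν·ξ):
  E: 336 − 1(157.3) − 1(27.5) = 151.2
  B: 1400 − 3(157.3) − 2(27.5) = 873.1
  D: 0 + 2(157.3) = 314.6
  A: 0 + 2(27.5) = 55
Total out = 1394 mol; y_D = 314.6 / 1394 = 0.2257.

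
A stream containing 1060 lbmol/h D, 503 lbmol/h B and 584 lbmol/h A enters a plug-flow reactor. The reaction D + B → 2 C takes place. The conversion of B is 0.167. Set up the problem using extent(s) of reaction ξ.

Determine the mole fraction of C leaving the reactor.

B reacted = 0.167 × 503 = 84 lbmol/h; ν_B = −1, so ξ = 84/1 = 84 lbmol/h.
Outlet amounts (n = n₀ + ν ξ):
  D: 1060 − 1(84) = 976
  B: 503 − 1(84) = 419
  C: 0 + 2(84) = 168
  A: 584 (inert)
Total out = 2147 lbmol/h; y_C = 168 / 2147 = 0.07825.

0.0782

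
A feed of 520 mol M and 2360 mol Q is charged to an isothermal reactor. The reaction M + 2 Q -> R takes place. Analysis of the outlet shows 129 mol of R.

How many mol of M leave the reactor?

For R: n = n₀ + 1ξ → 129 = 0 + 1ξ, giving ξ = 129 mol.
Outlet amounts (n = n₀ + ν ξ):
  M: 520 − 1(129) = 391
  Q: 2360 − 2(129) = 2102
  R: 0 + 1(129) = 129

391 mol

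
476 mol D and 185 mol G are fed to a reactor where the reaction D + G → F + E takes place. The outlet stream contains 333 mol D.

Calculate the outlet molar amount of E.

143 mol

For D: n = n₀ − 1ξ → 333 = 476 − 1ξ, giving ξ = 143 mol.
Outlet amounts (n = n₀ + ν ξ):
  D: 476 − 1(143) = 333
  G: 185 − 1(143) = 42
  F: 0 + 1(143) = 143
  E: 0 + 1(143) = 143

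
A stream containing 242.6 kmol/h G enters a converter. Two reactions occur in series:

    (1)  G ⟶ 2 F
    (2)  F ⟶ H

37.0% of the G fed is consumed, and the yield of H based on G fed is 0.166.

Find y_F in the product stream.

Conversion of G: G consumed = 1ξ₁ = 0.37 × 242.6 → ξ₁ = 89.76 kmol/h.
Yield of H: 1ξ₂ / 242.6 = 0.166 → ξ₂ = 40.27 kmol/h.
Outlet amounts (n = n₀ + Σ ν·ξ):
  G: 242.6 − 1(89.76) = 152.8
  F: 0 + 2(89.76) − 1(40.27) = 139.3
  H: 0 + 1(40.27) = 40.27
Total out = 332.4 kmol/h; y_F = 139.3 / 332.4 = 0.419.

0.419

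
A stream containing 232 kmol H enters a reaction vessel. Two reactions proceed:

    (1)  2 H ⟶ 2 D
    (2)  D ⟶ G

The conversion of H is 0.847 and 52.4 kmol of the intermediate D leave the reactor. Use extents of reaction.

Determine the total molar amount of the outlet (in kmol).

Conversion of H: H consumed = 2ξ₁ = 0.847 × 232 → ξ₁ = 98.25 kmol.
D balance: n_D = 0 + 2ξ₁ − 1ξ₂ = 52.4 → ξ₂ = (2·98.25 − 52.4)/1 = 144.1 kmol.
Outlet amounts (n = n₀ + Σ ν·ξ):
  H: 232 − 2(98.25) = 35.5
  D: 0 + 2(98.25) − 1(144.1) = 52.4
  G: 0 + 1(144.1) = 144.1
Total out = 35.5 + 52.4 + 144.1 = 232 kmol.

232 kmol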